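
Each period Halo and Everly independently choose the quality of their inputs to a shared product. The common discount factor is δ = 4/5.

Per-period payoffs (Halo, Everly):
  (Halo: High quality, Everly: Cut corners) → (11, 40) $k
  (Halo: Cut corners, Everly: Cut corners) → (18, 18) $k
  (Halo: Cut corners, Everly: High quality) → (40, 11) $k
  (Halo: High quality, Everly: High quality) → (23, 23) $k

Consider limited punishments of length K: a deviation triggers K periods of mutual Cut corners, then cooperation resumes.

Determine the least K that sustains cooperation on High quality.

Need Σ_{k=1}^{K} δ^k ≥ (40−23)/(23−18) = 3.4000 at δ = 4/5.
At K = 8 the sum is 3.3289 < 3.4000; at K = 9 it is 3.4631 ≥ 3.4000.
So the minimum punishment length is K = 9.

9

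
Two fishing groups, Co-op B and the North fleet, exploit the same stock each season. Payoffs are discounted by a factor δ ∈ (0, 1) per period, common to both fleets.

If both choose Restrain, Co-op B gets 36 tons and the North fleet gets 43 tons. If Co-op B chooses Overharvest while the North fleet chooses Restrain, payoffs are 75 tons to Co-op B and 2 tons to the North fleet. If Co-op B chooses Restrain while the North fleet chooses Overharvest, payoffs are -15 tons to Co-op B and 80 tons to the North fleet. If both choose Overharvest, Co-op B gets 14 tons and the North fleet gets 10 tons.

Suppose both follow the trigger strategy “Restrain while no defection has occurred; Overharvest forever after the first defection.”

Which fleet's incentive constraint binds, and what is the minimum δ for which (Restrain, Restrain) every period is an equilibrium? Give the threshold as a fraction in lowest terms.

Co-op B; δ ≥ 39/61

For Co-op B: deviation gain 75−36 = 39, per-period punishment loss 36−14 = 22. IC gives δ ≥ 39/61.
For the North fleet: gain 37, loss 33 per period, so δ ≥ 37/70.
The tighter constraint is Co-op B's, so cooperation needs δ ≥ 39/61.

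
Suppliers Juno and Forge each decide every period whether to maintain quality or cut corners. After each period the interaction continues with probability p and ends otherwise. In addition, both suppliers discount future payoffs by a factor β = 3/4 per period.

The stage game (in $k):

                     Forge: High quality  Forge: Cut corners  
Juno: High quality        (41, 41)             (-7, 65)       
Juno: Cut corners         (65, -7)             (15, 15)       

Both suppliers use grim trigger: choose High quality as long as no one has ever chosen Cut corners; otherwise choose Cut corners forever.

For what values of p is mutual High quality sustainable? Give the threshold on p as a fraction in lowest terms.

With continuation probability p and discount β, the effective per-period discount factor is βp.
Grim-trigger IC: βp ≥ (65−41)/(65−15) = 12/25.
So p ≥ (12/25)/(3/4) = 16/25.

16/25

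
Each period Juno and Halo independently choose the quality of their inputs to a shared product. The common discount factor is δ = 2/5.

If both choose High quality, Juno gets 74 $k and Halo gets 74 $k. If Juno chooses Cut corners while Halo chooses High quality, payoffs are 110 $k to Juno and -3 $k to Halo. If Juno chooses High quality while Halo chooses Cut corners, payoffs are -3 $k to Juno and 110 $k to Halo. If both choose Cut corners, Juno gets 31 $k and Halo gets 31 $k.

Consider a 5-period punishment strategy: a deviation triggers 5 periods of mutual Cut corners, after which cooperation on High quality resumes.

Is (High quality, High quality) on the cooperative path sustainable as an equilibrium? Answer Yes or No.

IC: δ+…+δ^5 ≥ (110−74)/(74−31) = 36/43.
At δ = 2/5: partial sum = 0.6598 < 0.8372. Cooperation not sustainable.

No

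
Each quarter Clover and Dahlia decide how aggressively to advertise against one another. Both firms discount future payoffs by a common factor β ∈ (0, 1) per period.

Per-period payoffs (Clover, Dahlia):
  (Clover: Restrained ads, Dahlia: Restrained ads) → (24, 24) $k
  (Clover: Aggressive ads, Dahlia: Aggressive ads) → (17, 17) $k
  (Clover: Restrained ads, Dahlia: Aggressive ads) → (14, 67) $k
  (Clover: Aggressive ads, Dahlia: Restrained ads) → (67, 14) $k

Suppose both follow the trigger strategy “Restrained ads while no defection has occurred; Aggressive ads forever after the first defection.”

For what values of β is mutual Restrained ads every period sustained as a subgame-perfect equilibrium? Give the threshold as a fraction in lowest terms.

43/50

Cooperation forever yields 24 each period: 24/(1−β).
Deviating yields 67 once, then 17 forever: 67 + 17β/(1−β).
No profitable deviation requires 24/(1−β) ≥ 67 + 17β/(1−β).
Multiplying by (1−β): 24 ≥ 67(1−β) + 17β = 67 − 50β.
So 50β ≥ 43, i.e. β ≥ 43/50.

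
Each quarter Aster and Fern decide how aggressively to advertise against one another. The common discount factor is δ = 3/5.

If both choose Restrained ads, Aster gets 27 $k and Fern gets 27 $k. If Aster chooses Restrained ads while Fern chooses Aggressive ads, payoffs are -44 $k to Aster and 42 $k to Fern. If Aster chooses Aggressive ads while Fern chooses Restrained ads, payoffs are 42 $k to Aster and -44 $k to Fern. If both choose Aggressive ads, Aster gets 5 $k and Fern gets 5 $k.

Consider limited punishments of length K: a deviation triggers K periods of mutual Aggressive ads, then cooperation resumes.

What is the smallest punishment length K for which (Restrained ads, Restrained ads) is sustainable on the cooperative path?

2

No profitable deviation requires (27−5)(δ+…+δ^K) ≥ 42−27, i.e. δ+…+δ^K ≥ 15/22 ≈ 0.6818.
With δ = 3/5, the partial sums are K=1: 0.6000, K=2: 0.9600.
K = 2 is the first length at which the sum reaches 0.6818.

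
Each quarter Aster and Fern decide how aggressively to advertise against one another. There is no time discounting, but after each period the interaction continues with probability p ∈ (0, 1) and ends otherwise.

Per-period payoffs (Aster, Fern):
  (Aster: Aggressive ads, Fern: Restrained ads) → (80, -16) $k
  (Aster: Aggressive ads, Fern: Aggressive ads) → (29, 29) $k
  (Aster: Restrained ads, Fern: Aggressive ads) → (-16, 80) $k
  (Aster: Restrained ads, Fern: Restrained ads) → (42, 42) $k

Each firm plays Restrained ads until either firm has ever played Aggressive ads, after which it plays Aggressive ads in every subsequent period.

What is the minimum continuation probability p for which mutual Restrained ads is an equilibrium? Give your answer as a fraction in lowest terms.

38/51

With no time discounting, the continuation probability p plays the role of the discount factor.
Grim-trigger IC: 42/(1−p) ≥ 80 + 29p/(1−p) ⇒ p ≥ (80−42)/(80−29) = 38/51.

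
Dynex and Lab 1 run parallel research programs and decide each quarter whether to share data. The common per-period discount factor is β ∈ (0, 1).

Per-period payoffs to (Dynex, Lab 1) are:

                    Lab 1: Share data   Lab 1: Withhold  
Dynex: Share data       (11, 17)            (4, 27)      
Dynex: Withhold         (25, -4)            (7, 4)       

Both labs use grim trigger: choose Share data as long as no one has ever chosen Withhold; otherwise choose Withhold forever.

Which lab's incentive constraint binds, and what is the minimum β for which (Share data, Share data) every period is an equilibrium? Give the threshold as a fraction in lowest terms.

Dynex; β ≥ 7/9

For Dynex: deviation gain 25−11 = 14, per-period punishment loss 11−7 = 4. IC gives β ≥ 14/18 = 7/9.
For Lab 1: gain 10, loss 13 per period, so β ≥ 10/23.
The tighter constraint is Dynex's, so cooperation needs β ≥ 7/9.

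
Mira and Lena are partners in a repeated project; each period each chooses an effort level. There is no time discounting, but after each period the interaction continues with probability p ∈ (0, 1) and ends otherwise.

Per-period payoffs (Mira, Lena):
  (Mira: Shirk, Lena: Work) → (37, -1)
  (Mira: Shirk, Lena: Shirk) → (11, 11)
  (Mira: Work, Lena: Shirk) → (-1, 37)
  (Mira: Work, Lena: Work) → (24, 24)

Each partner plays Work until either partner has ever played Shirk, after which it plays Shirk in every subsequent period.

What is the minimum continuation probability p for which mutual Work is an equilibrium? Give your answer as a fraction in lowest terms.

With no time discounting, the continuation probability p plays the role of the discount factor.
Grim-trigger IC: 24/(1−p) ≥ 37 + 11p/(1−p) ⇒ p ≥ (37−24)/(37−11) = 1/2.

1/2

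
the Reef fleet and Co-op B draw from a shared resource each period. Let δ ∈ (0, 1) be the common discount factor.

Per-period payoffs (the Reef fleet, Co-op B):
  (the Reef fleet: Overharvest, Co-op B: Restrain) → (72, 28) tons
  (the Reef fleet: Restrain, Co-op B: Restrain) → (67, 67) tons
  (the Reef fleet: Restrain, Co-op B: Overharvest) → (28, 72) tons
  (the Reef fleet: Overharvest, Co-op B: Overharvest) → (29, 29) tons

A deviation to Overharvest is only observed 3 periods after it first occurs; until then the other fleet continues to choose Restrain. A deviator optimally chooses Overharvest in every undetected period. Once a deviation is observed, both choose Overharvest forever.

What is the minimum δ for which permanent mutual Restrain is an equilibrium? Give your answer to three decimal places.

0.488

A deviator earns 72 for 3 periods, then 29 forever; cooperating earns 67 forever. Multiplying the IC by (1−δ):
67 ≥ 72(1−δ^3) + 29δ^3, so 43·δ^3 ≥ 5 and δ^3 ≥ 5/43.
δ ≥ (5/43)^(1/3) ≈ 0.488.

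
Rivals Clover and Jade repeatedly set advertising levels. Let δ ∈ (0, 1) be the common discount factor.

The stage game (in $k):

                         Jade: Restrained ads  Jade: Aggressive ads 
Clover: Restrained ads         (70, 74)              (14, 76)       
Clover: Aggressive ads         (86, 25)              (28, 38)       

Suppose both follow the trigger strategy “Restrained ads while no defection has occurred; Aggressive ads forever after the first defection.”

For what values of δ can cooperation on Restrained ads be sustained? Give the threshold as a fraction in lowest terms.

For Clover: deviation gain 86−70 = 16, per-period punishment loss 70−28 = 42. IC gives δ ≥ 16/58 = 8/29.
For Jade: gain 2, loss 36 per period, so δ ≥ 2/38 = 1/19.
The tighter constraint is Clover's, so cooperation needs δ ≥ 8/29.

8/29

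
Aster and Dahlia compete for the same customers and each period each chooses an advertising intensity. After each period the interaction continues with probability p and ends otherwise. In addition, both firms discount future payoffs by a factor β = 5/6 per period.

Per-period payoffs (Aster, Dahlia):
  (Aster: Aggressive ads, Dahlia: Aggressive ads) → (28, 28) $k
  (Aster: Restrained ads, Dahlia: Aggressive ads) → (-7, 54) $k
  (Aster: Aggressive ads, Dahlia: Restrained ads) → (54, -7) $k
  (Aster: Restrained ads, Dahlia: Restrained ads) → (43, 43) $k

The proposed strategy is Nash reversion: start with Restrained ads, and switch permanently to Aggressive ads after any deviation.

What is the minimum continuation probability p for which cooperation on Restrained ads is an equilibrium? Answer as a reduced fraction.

Expected continuation weight on next period's payoff is β·p = 5/6·p, which plays the role of the discount factor.
Cooperation requires 5/6·p ≥ (54−43)/(54−28) = 11/26, hence p ≥ 33/65.

33/65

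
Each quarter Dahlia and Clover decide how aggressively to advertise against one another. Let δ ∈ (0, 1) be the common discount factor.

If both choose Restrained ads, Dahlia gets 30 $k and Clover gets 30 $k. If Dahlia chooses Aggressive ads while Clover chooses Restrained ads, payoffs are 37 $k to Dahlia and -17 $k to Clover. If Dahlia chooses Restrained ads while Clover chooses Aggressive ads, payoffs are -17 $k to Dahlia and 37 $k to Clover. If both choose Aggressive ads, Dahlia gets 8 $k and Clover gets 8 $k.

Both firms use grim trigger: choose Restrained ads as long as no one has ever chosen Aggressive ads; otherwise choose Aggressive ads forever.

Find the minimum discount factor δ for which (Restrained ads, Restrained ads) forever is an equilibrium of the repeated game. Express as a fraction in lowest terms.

One-period gain from deviating is 37 − 30 = 7. The loss is 30 − 8 = 22 in every subsequent period, with present value 22·δ/(1−δ).
Deviation is unprofitable when 22·δ/(1−δ) ≥ 7, i.e. δ/(1−δ) ≥ 7/22.
Equivalently δ ≥ 7/(7+22) = 7/29.

7/29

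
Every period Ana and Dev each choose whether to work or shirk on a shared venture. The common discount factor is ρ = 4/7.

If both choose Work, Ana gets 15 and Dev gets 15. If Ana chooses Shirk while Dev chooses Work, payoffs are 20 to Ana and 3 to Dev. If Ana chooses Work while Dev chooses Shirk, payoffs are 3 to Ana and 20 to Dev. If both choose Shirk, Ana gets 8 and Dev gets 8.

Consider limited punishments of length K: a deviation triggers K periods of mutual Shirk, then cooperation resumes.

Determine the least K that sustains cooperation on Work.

IC: ρ(1−ρ^K)/(1−ρ) ≥ (20−15)/(15−8) = 5/7.
With ρ = 4/7: need 1 − ρ^K ≥ 5/7·(1−4/7)/(4/7), i.e. ρ^K ≤ 0.4643.
Since (4/7)^1 = 0.5714 and (4/7)^2 = 0.3265, the smallest such K is 2.

2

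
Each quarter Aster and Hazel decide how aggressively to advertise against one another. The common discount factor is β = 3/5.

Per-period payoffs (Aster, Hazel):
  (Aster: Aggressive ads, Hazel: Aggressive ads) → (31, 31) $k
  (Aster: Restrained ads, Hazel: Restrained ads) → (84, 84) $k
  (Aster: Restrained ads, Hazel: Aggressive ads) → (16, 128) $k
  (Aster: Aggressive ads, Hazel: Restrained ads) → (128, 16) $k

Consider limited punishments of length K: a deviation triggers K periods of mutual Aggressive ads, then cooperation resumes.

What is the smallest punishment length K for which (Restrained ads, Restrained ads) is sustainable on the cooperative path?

2

Need Σ_{k=1}^{K} β^k ≥ (128−84)/(84−31) = 0.8302 at β = 3/5.
At K = 1 the sum is 0.6000 < 0.8302; at K = 2 it is 0.9600 ≥ 0.8302.
So the minimum punishment length is K = 2.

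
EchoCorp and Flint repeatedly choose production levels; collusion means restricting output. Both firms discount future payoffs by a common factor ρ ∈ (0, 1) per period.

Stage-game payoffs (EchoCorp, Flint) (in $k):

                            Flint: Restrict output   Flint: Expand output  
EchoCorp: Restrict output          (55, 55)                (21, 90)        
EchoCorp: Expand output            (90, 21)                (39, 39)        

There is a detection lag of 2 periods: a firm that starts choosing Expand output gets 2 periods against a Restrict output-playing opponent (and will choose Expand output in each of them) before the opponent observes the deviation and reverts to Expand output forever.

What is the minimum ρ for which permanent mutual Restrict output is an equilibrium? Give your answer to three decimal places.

The best deviation is to choose Expand output for all 2 undetected periods, earning 90 each, then 39 forever once detected.
Deviation value: 90(1−ρ^2)/(1−ρ) + 39ρ^2/(1−ρ); cooperation value: 55/(1−ρ).
IC: 55 ≥ 90(1−ρ^2) + 39ρ^2 = 90 − 51ρ^2.
So ρ^2 ≥ 35/51, giving ρ ≥ (35/51)^(1/2) ≈ 0.828.

0.828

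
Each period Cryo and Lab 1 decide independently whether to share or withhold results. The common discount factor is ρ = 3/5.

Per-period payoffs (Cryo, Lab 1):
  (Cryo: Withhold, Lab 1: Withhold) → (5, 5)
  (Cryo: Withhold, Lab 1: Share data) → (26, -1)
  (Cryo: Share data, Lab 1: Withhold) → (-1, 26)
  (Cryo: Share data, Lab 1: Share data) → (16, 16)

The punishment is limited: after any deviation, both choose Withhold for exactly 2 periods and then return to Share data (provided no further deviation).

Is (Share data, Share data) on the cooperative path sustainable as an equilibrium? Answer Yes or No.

Yes

A one-shot deviation gives 26 now, then 5 for 2 periods, then back to 16.
Gain from deviating: (26−16) today; loss: (16−5) in each of the next 2 periods.
No-deviation condition: (16−5)(ρ+…+ρ^2) ≥ 26−16, i.e. ρ+…+ρ^2 ≥ 10/11.
At ρ = 3/5: ρ+…+ρ^2 = 0.9600 ≥ 0.9091.
So cooperation is sustainable.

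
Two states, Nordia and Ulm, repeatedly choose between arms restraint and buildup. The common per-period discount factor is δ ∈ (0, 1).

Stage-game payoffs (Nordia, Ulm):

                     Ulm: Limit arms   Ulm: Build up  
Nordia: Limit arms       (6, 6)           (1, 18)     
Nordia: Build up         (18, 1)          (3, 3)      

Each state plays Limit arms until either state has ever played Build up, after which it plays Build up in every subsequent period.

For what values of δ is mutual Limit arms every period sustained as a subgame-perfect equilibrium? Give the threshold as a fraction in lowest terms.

4/5

Under grim trigger the critical discount factor is (T−C)/(T−P) with T = 18, C = 6, P = 3.
δ* = (18−6)/(18−3) = 12/15 = 4/5.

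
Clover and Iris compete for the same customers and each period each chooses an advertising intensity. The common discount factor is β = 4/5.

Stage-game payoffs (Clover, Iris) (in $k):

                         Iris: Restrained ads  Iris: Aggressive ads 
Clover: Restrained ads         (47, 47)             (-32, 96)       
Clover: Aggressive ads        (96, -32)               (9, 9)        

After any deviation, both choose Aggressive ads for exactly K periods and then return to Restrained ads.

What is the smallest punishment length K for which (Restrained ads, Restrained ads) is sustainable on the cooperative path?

2

Need Σ_{k=1}^{K} β^k ≥ (96−47)/(47−9) = 1.2895 at β = 4/5.
At K = 1 the sum is 0.8000 < 1.2895; at K = 2 it is 1.4400 ≥ 1.2895.
So the minimum punishment length is K = 2.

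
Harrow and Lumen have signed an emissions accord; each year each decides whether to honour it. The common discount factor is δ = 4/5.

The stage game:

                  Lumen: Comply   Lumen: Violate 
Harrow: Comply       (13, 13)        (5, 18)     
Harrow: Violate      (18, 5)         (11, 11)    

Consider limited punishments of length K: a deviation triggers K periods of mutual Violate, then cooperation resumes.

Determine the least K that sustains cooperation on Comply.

Need Σ_{k=1}^{K} δ^k ≥ (18−13)/(13−11) = 2.5000 at δ = 4/5.
At K = 4 the sum is 2.3616 < 2.5000; at K = 5 it is 2.6893 ≥ 2.5000.
So the minimum punishment length is K = 5.

5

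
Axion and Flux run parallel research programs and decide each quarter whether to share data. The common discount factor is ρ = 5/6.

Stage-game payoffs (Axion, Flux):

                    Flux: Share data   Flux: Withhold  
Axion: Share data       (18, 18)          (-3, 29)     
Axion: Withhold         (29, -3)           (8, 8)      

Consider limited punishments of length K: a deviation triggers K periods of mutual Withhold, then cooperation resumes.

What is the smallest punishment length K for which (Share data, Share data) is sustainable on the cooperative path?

2

IC: ρ(1−ρ^K)/(1−ρ) ≥ (29−18)/(18−8) = 11/10.
With ρ = 5/6: need 1 − ρ^K ≥ 11/10·(1−5/6)/(5/6), i.e. ρ^K ≤ 0.7800.
Since (5/6)^1 = 0.8333 and (5/6)^2 = 0.6944, the smallest such K is 2.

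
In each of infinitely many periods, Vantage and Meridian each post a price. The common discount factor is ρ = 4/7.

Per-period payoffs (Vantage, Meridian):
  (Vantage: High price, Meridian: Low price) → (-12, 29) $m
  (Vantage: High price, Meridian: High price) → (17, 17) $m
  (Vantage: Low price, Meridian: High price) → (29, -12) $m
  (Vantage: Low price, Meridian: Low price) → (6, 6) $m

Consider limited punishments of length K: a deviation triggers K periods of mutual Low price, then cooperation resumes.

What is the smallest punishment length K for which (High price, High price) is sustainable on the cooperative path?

Need Σ_{k=1}^{K} ρ^k ≥ (29−17)/(17−6) = 1.0909 at ρ = 4/7.
At K = 3 the sum is 1.0845 < 1.0909; at K = 4 it is 1.1912 ≥ 1.0909.
So the minimum punishment length is K = 4.

4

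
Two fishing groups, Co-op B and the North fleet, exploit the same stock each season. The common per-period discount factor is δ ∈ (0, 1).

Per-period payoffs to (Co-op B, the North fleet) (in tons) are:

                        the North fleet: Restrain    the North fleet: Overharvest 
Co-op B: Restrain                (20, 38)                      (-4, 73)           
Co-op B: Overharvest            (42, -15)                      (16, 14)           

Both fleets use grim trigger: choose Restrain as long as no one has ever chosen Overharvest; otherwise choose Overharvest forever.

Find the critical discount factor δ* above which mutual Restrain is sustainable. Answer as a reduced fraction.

11/13

Co-op B: cooperation gives 20 each period; deviation gives 42 once then 16 forever.
  20/(1−δ) ≥ 42 + 16δ/(1−δ) ⇒ δ ≥ 22/26 = 11/13.
the North fleet: cooperation gives 38 each period; deviation gives 73 once then 14 forever.
  δ ≥ 35/59.
Both must hold, so the binding constraint is Co-op B's: δ ≥ 11/13.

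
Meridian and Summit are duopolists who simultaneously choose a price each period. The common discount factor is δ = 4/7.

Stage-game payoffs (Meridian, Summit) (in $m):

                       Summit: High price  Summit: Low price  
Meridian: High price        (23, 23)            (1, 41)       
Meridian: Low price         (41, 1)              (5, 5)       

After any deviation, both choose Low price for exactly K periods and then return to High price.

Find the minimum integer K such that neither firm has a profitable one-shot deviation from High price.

No profitable deviation requires (23−5)(δ+…+δ^K) ≥ 41−23, i.e. δ+…+δ^K ≥ 1 ≈ 1.0000.
With δ = 4/7, the partial sums are K=1: 0.5714, K=2: 0.8980, K=3: 1.0845.
K = 3 is the first length at which the sum reaches 1.0000.

3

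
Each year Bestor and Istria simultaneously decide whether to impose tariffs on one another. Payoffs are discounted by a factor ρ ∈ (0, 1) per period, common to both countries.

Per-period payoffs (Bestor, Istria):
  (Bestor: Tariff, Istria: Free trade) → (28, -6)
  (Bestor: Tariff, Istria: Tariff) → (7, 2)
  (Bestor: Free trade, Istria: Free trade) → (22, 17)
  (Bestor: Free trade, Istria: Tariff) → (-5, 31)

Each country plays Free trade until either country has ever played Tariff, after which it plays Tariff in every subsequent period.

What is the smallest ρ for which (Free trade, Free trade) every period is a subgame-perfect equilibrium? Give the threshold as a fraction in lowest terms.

For Bestor: deviation gain 28−22 = 6, per-period punishment loss 22−7 = 15. IC gives ρ ≥ 6/21 = 2/7.
For Istria: gain 14, loss 15 per period, so ρ ≥ 14/29.
The tighter constraint is Istria's, so cooperation needs ρ ≥ 14/29.

14/29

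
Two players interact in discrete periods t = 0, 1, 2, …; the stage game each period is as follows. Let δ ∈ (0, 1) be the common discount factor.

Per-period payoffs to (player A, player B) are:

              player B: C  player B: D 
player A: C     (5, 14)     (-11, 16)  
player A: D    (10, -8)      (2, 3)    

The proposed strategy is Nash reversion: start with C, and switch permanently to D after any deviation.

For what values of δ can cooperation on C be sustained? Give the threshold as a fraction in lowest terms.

player A's threshold: (10−5)/(10−2) = 5/8.
player B's threshold: (16−14)/(16−3) = 2/13.
5/8 > 2/13, so player A binds and δ* = 5/8.

5/8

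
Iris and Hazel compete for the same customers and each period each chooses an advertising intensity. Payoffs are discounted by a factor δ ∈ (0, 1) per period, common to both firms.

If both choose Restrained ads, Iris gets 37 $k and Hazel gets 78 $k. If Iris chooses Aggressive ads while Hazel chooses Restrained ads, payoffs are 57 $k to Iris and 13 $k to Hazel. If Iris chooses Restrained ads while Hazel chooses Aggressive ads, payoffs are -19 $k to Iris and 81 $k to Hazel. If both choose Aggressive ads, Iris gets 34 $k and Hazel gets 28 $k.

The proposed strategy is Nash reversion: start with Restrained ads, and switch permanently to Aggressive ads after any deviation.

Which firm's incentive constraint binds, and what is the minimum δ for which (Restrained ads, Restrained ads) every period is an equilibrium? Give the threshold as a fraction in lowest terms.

Iris; δ ≥ 20/23

Iris's threshold: (57−37)/(57−34) = 20/23.
Hazel's threshold: (81−78)/(81−28) = 3/53.
20/23 > 3/53, so Iris binds and δ* = 20/23.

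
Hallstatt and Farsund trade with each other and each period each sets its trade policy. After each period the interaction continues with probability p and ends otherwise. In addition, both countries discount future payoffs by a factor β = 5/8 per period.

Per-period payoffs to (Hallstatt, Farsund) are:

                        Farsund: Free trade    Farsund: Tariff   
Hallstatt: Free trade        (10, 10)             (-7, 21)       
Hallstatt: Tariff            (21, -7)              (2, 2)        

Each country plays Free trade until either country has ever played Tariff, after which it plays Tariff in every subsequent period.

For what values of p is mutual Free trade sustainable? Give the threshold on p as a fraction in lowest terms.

Expected continuation weight on next period's payoff is β·p = 5/8·p, which plays the role of the discount factor.
Cooperation requires 5/8·p ≥ (21−10)/(21−2) = 11/19, hence p ≥ 88/95.

88/95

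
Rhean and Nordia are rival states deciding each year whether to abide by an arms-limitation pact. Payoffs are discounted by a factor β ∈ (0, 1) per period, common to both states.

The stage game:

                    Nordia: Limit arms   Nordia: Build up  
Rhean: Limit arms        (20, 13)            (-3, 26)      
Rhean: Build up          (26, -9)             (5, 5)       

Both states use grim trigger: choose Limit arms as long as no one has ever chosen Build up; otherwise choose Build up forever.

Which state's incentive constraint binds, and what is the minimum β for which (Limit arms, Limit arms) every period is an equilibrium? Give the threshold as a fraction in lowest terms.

Nordia; β ≥ 13/21

Rhean's threshold: (26−20)/(26−5) = 2/7.
Nordia's threshold: (26−13)/(26−5) = 13/21.
2/7 < 13/21, so Nordia binds and β* = 13/21.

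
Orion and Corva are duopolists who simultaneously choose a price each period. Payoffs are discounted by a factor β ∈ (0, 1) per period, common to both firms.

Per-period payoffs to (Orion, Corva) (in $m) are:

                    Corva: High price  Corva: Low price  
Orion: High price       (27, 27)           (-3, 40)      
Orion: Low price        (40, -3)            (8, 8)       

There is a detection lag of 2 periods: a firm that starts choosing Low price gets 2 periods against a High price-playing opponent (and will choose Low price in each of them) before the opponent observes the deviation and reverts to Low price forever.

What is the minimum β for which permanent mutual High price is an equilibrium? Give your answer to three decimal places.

0.637

A deviator earns 40 for 2 periods, then 8 forever; cooperating earns 27 forever. Multiplying the IC by (1−β):
27 ≥ 40(1−β^2) + 8β^2, so 32·β^2 ≥ 13 and β^2 ≥ 13/32.
β ≥ (13/32)^(1/2) ≈ 0.637.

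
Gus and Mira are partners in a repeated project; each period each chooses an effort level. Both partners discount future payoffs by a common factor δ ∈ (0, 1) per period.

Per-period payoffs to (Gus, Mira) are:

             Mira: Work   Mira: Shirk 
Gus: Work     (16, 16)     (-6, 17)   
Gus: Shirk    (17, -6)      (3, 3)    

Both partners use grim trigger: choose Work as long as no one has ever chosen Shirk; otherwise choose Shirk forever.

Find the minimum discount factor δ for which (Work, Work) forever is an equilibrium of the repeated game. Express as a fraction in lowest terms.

1/14

16/(1−δ) ≥ 17 + 3δ/(1−δ)
16 ≥ 17 − 14δ
δ ≥ 1/14.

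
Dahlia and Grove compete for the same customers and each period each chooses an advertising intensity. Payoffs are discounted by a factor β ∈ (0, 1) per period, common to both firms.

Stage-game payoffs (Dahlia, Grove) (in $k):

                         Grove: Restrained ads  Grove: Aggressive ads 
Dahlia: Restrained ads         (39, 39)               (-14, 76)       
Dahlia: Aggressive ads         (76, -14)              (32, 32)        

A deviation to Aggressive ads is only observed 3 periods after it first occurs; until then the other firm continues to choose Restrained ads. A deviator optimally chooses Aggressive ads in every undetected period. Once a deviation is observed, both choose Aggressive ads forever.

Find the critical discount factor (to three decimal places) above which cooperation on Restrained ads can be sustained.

0.944

Deviating for the 3 undetected periods gains 76−39 = 37 per period over cooperation, then loses 39−32 = 7 per period forever once punishment starts.
Gain: 37(1 + β + … + β^2); loss: 7·β^3/(1−β).
No profitable deviation ⇔ 37(1−β^3) ≤ 7·β^3, i.e. β^3 ≥ 37/(37+7) = 37/44.
Hence β ≥ (37/44)^(1/3) ≈ 0.944.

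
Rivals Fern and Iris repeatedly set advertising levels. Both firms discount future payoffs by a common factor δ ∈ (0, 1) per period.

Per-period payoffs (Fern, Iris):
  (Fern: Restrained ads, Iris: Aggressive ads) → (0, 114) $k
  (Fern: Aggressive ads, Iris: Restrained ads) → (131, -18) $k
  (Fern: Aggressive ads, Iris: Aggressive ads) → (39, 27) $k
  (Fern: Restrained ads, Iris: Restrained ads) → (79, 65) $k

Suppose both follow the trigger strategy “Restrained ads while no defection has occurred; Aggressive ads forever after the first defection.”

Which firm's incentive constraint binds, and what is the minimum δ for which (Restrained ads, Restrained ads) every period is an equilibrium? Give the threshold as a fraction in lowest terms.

Fern: cooperation gives 79 each period; deviation gives 131 once then 39 forever.
  79/(1−δ) ≥ 131 + 39δ/(1−δ) ⇒ δ ≥ 52/92 = 13/23.
Iris: cooperation gives 65 each period; deviation gives 114 once then 27 forever.
  δ ≥ 49/87.
Both must hold, so the binding constraint is Fern's: δ ≥ 13/23.

Fern; δ ≥ 13/23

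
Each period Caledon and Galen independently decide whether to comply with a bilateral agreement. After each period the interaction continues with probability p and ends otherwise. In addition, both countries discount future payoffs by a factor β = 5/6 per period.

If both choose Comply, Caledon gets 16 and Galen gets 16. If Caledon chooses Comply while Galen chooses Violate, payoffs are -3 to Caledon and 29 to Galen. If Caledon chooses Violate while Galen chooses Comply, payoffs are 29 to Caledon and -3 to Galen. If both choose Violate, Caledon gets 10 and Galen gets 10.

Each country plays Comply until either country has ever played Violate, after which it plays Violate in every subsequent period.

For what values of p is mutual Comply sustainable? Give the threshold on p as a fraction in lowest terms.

78/95

With continuation probability p and discount β, the effective per-period discount factor is βp.
Grim-trigger IC: βp ≥ (29−16)/(29−10) = 13/19.
So p ≥ (13/19)/(5/6) = 78/95.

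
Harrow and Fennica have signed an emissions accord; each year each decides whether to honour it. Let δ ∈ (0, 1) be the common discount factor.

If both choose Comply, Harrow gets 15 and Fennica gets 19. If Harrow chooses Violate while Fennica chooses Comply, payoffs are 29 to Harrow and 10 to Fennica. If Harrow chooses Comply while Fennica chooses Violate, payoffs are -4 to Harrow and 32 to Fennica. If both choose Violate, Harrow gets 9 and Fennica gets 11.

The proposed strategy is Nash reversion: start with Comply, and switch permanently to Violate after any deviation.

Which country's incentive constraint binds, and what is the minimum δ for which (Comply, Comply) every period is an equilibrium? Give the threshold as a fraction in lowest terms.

Harrow: cooperation gives 15 each period; deviation gives 29 once then 9 forever.
  15/(1−δ) ≥ 29 + 9δ/(1−δ) ⇒ δ ≥ 14/20 = 7/10.
Fennica: cooperation gives 19 each period; deviation gives 32 once then 11 forever.
  δ ≥ 13/21.
Both must hold, so the binding constraint is Harrow's: δ ≥ 7/10.

Harrow; δ ≥ 7/10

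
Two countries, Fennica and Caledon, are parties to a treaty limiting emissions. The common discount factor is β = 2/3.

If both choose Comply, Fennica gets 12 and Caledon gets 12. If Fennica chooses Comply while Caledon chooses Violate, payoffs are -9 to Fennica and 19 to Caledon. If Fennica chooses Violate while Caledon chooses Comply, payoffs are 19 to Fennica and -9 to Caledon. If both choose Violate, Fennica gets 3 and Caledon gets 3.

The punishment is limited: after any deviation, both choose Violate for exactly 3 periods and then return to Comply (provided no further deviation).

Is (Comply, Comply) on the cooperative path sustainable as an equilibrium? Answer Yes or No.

Yes

A one-shot deviation gives 19 now, then 3 for 3 periods, then back to 12.
Gain from deviating: (19−12) today; loss: (12−3) in each of the next 3 periods.
No-deviation condition: (12−3)(β+…+β^3) ≥ 19−12, i.e. β+…+β^3 ≥ 7/9.
At β = 2/3: β+…+β^3 = 1.4074 ≥ 0.7778.
So cooperation is sustainable.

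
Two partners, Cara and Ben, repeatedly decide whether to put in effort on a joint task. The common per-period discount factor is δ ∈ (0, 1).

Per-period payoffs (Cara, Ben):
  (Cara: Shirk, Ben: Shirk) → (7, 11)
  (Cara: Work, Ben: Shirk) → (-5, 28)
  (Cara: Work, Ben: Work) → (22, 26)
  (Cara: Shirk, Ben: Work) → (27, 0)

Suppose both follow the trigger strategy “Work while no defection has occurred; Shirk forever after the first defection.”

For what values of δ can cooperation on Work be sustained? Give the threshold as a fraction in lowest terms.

1/4

For Cara: deviation gain 27−22 = 5, per-period punishment loss 22−7 = 15. IC gives δ ≥ 5/20 = 1/4.
For Ben: gain 2, loss 15 per period, so δ ≥ 2/17.
The tighter constraint is Cara's, so cooperation needs δ ≥ 1/4.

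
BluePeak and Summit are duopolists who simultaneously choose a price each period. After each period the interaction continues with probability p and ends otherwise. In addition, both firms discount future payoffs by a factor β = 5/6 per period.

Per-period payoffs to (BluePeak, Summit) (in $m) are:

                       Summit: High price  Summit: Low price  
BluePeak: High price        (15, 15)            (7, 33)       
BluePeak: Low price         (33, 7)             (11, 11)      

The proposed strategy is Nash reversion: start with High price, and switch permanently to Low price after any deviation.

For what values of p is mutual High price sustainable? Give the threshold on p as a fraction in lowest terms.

With continuation probability p and discount β, the effective per-period discount factor is βp.
Grim-trigger IC: βp ≥ (33−15)/(33−11) = 9/11.
So p ≥ (9/11)/(5/6) = 54/55.

54/55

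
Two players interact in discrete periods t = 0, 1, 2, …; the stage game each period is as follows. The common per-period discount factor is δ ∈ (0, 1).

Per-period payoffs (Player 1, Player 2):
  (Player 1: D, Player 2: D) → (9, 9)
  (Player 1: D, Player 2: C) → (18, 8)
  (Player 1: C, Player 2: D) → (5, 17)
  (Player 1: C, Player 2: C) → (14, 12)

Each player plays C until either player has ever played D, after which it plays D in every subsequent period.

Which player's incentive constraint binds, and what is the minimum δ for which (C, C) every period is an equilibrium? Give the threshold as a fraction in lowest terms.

Player 2; δ ≥ 5/8

Player 1: cooperation gives 14 each period; deviation gives 18 once then 9 forever.
  14/(1−δ) ≥ 18 + 9δ/(1−δ) ⇒ δ ≥ 4/9.
Player 2: cooperation gives 12 each period; deviation gives 17 once then 9 forever.
  δ ≥ 5/8.
Both must hold, so the binding constraint is Player 2's: δ ≥ 5/8.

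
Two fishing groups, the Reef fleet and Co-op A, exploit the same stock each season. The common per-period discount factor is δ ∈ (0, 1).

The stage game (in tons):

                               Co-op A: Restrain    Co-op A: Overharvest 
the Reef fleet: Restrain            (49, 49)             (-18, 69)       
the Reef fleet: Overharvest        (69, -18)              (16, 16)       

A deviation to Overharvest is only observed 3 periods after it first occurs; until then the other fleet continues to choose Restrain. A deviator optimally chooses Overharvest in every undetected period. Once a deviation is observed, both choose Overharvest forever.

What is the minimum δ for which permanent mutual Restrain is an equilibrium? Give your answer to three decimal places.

The best deviation is to choose Overharvest for all 3 undetected periods, earning 69 each, then 16 forever once detected.
Deviation value: 69(1−δ^3)/(1−δ) + 16δ^3/(1−δ); cooperation value: 49/(1−δ).
IC: 49 ≥ 69(1−δ^3) + 16δ^3 = 69 − 53δ^3.
So δ^3 ≥ 20/53, giving δ ≥ (20/53)^(1/3) ≈ 0.723.

0.723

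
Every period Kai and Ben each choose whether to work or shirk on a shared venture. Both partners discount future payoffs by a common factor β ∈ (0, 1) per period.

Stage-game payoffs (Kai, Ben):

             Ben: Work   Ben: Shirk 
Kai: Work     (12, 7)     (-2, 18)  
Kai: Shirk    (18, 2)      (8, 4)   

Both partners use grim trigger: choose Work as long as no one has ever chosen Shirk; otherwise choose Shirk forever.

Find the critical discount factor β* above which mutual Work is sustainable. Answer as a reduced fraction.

Kai's threshold: (18−12)/(18−8) = 3/5.
Ben's threshold: (18−7)/(18−4) = 11/14.
3/5 < 11/14, so Ben binds and β* = 11/14.

11/14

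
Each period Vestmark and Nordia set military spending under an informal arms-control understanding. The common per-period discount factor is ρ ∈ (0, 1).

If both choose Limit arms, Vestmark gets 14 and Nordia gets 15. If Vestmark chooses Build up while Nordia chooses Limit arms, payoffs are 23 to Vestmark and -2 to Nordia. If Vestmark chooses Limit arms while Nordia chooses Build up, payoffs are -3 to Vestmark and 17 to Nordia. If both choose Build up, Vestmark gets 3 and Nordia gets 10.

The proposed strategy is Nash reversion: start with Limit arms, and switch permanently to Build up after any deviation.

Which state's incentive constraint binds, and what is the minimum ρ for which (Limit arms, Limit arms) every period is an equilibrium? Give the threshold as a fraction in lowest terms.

Vestmark; ρ ≥ 9/20

For Vestmark: deviation gain 23−14 = 9, per-period punishment loss 14−3 = 11. IC gives ρ ≥ 9/20.
For Nordia: gain 2, loss 5 per period, so ρ ≥ 2/7.
The tighter constraint is Vestmark's, so cooperation needs ρ ≥ 9/20.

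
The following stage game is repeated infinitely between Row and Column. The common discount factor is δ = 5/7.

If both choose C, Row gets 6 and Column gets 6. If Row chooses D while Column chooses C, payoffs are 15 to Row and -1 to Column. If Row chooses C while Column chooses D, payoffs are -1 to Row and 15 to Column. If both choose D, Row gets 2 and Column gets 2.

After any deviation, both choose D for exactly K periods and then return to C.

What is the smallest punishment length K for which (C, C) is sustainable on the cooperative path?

7

IC: δ(1−δ^K)/(1−δ) ≥ (15−6)/(6−2) = 9/4.
With δ = 5/7: need 1 − δ^K ≥ 9/4·(1−5/7)/(5/7), i.e. δ^K ≤ 0.1000.
Since (5/7)^6 = 0.1328 and (5/7)^7 = 0.0949, the smallest such K is 7.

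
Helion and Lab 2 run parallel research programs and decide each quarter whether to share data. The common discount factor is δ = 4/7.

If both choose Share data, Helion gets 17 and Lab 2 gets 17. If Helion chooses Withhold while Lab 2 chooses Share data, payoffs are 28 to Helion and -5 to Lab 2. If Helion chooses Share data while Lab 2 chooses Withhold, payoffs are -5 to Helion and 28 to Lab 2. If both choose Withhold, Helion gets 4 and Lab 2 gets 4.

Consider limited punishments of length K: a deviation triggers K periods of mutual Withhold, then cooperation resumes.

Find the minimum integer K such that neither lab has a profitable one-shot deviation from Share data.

IC: δ(1−δ^K)/(1−δ) ≥ (28−17)/(17−4) = 11/13.
With δ = 4/7: need 1 − δ^K ≥ 11/13·(1−4/7)/(4/7), i.e. δ^K ≤ 0.3654.
Since (4/7)^1 = 0.5714 and (4/7)^2 = 0.3265, the smallest such K is 2.

2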